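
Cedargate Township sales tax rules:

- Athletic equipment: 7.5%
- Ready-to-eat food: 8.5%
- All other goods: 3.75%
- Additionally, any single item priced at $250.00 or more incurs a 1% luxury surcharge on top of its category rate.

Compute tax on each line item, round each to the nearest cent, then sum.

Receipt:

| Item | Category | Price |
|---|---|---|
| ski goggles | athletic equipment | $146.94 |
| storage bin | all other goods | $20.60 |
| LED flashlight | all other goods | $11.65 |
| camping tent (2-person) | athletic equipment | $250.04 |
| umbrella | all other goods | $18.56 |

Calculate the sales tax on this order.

$34.18

Ski goggles $146.94: athletic equipment → 7.5% → $11.02
Storage bin $20.60: all other goods → 3.75% → $0.77
LED flashlight $11.65: all other goods → 3.75% → $0.44
Camping tent (2-person) $250.04: athletic equipment → 7.5% + 1% surcharge = 8.5% → $21.25
Umbrella $18.56: all other goods → 3.75% → $0.70
Total tax = $11.02 + $0.77 + $0.44 + $21.25 + $0.70 = $34.18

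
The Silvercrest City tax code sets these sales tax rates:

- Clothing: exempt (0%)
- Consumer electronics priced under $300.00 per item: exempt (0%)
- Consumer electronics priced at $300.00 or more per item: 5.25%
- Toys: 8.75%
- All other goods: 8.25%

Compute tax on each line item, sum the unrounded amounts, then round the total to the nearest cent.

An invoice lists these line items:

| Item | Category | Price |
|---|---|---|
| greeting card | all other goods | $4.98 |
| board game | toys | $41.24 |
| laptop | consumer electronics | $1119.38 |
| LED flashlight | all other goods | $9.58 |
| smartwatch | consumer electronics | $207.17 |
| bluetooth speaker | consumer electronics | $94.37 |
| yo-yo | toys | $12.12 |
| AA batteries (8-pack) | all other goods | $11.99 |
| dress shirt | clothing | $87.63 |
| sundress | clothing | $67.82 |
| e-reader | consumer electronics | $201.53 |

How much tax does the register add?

Greeting card $4.98: all other goods → 8.25% → $0.41085
Board game $41.24: toys → 8.75% → $3.6085
Laptop $1119.38: consumer electronics, $300.00 or more → 5.25% → $58.76745
LED flashlight $9.58: all other goods → 8.25% → $0.79035
Smartwatch $207.17: consumer electronics, under $300.00 → 0% → $0.00
Bluetooth speaker $94.37: consumer electronics, under $300.00 → 0% → $0.00
Yo-yo $12.12: toys → 8.75% → $1.0605
AA batteries (8-pack) $11.99: all other goods → 8.25% → $0.989175
Dress shirt $87.63: clothing → 0% → $0.00
Sundress $67.82: clothing → 0% → $0.00
E-reader $201.53: consumer electronics, under $300.00 → 0% → $0.00
Unrounded tax sum = $65.626825 → $65.63

$65.63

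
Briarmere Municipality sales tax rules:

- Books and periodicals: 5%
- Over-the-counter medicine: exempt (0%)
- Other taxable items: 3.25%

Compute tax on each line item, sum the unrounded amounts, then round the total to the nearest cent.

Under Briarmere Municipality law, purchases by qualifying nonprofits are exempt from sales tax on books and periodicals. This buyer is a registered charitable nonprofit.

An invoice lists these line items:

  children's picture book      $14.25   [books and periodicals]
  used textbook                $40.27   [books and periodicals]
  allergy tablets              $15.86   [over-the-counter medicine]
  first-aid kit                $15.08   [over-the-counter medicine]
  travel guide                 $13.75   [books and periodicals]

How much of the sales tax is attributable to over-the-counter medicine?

Allergy tablets $15.86: over-the-counter medicine → 0% → $0.00
First-aid kit $15.08: over-the-counter medicine → 0% → $0.00
Tax on over-the-counter medicine: unrounded sum = $0.00 → $0.00

$0.00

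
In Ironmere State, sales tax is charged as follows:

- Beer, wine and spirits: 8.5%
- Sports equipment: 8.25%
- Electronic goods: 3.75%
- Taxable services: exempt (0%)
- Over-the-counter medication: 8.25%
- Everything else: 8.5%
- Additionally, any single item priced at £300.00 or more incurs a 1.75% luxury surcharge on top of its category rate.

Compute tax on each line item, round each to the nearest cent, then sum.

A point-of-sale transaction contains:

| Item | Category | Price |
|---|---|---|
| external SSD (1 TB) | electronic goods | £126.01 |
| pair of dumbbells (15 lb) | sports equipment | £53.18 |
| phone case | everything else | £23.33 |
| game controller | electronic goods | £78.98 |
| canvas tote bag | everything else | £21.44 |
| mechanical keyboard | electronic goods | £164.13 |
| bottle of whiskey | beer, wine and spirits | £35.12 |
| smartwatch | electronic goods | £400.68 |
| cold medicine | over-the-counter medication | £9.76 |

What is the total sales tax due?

External SSD (1 TB) £126.01: electronic goods → 3.75% → £4.73
Pair of dumbbells (15 lb) £53.18: sports equipment → 8.25% → £4.39
Phone case £23.33: everything else → 8.5% → £1.98
Game controller £78.98: electronic goods → 3.75% → £2.96
Canvas tote bag £21.44: everything else → 8.5% → £1.82
Mechanical keyboard £164.13: electronic goods → 3.75% → £6.15
Bottle of whiskey £35.12: beer, wine and spirits → 8.5% → £2.99
Smartwatch £400.68: electronic goods → 3.75% + 1.75% surcharge = 5.5% → £22.04
Cold medicine £9.76: over-the-counter medication → 8.25% → £0.81
Total tax = £4.73 + £4.39 + £1.98 + £2.96 + £1.82 + £6.15 + £2.99 + £22.04 + £0.81 = £47.87

£47.87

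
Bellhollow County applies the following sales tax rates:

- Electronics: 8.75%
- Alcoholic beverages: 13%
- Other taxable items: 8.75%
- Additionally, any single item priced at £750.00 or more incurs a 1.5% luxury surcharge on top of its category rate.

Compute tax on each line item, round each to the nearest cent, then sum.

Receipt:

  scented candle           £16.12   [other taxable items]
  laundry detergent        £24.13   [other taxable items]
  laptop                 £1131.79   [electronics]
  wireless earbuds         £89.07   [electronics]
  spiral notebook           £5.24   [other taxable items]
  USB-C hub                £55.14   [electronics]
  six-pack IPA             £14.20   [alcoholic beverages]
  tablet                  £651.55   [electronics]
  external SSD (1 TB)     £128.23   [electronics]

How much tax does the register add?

£202.68

Scented candle £16.12: other taxable items → 8.75% → £1.41
Laundry detergent £24.13: other taxable items → 8.75% → £2.11
Laptop £1131.79: electronics → 8.75% + 1.5% surcharge = 10.25% → £116.01
Wireless earbuds £89.07: electronics → 8.75% → £7.79
Spiral notebook £5.24: other taxable items → 8.75% → £0.46
USB-C hub £55.14: electronics → 8.75% → £4.82
Six-pack IPA £14.20: alcoholic beverages → 13% → £1.85
Tablet £651.55: electronics → 8.75% → £57.01
External SSD (1 TB) £128.23: electronics → 8.75% → £11.22
Total tax = £1.41 + £2.11 + £116.01 + £7.79 + £0.46 + £4.82 + £1.85 + £57.01 + £11.22 = £202.68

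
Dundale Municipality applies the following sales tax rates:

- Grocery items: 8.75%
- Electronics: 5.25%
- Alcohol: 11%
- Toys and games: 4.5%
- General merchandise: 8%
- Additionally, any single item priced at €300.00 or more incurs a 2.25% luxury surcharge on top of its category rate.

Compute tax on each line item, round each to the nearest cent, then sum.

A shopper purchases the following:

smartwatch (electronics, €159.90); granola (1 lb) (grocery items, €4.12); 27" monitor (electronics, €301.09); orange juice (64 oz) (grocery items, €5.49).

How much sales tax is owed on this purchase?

€31.81

Smartwatch €159.90: electronics → 5.25% → €8.39
Granola (1 lb) €4.12: grocery items → 8.75% → €0.36
27" monitor €301.09: electronics → 5.25% + 2.25% surcharge = 7.5% → €22.58
Orange juice (64 oz) €5.49: grocery items → 8.75% → €0.48
Total tax = €8.39 + €0.36 + €22.58 + €0.48 = €31.81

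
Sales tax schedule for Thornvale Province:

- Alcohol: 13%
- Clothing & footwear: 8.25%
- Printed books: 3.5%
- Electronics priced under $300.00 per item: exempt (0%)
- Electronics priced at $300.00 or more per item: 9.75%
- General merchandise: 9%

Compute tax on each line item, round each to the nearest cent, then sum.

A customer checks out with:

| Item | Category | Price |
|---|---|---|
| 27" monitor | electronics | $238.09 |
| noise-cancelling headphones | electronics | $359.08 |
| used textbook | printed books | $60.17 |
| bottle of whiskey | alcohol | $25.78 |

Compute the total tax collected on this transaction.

$40.47

27" monitor $238.09: electronics, under $300.00 → 0% → $0.00
Noise-cancelling headphones $359.08: electronics, $300.00 or more → 9.75% → $35.01
Used textbook $60.17: printed books → 3.5% → $2.11
Bottle of whiskey $25.78: alcohol → 13% → $3.35
Total tax = $35.01 + $2.11 + $3.35 = $40.47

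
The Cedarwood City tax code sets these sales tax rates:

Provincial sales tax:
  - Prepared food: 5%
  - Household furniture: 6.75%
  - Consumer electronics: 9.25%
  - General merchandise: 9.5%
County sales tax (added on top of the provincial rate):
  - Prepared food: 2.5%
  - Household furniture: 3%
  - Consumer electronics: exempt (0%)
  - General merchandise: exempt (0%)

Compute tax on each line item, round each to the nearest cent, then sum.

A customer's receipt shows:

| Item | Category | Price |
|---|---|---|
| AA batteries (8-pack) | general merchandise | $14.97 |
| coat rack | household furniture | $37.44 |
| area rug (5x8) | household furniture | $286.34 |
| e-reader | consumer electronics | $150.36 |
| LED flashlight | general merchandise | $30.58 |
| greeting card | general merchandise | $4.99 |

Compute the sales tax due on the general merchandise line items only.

$4.80

AA batteries (8-pack) $14.97: general merchandise → 9.5% + 0% county = 9.5% → $1.42
LED flashlight $30.58: general merchandise → 9.5% + 0% county = 9.5% → $2.91
Greeting card $4.99: general merchandise → 9.5% + 0% county = 9.5% → $0.47
Tax on general merchandise = $1.42 + $2.91 + $0.47 = $4.80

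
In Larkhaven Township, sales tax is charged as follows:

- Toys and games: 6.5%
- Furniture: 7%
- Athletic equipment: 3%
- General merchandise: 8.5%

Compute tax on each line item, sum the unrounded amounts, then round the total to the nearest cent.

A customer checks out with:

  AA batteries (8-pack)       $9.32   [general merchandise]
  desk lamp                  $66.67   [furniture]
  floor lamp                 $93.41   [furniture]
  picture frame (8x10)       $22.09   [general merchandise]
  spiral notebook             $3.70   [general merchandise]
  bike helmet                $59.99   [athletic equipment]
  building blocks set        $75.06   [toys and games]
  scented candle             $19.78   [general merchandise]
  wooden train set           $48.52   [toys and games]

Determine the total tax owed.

AA batteries (8-pack) $9.32: general merchandise → 8.5% → $0.7922
Desk lamp $66.67: furniture → 7% → $4.6669
Floor lamp $93.41: furniture → 7% → $6.5387
Picture frame (8x10) $22.09: general merchandise → 8.5% → $1.87765
Spiral notebook $3.70: general merchandise → 8.5% → $0.3145
Bike helmet $59.99: athletic equipment → 3% → $1.7997
Building blocks set $75.06: toys and games → 6.5% → $4.8789
Scented candle $19.78: general merchandise → 8.5% → $1.6813
Wooden train set $48.52: toys and games → 6.5% → $3.1538
Unrounded tax sum = $25.70365 → $25.70

$25.70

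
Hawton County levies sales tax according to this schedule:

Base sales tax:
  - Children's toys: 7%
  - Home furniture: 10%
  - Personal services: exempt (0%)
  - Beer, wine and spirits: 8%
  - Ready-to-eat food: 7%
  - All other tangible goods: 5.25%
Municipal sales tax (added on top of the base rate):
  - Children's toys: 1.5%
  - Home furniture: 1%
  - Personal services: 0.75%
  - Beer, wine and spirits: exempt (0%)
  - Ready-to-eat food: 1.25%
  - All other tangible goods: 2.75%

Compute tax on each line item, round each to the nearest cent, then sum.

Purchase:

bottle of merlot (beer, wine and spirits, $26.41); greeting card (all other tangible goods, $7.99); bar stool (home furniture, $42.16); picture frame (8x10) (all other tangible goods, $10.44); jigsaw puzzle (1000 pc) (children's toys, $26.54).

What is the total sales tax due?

Bottle of merlot $26.41: beer, wine and spirits → 8% + 0% municipal = 8% → $2.11
Greeting card $7.99: all other tangible goods → 5.25% + 2.75% municipal = 8% → $0.64
Bar stool $42.16: home furniture → 10% + 1% municipal = 11% → $4.64
Picture frame (8x10) $10.44: all other tangible goods → 5.25% + 2.75% municipal = 8% → $0.84
Jigsaw puzzle (1000 pc) $26.54: children's toys → 7% + 1.5% municipal = 8.5% → $2.26
Total tax = $2.11 + $0.64 + $4.64 + $0.84 + $2.26 = $10.49

$10.49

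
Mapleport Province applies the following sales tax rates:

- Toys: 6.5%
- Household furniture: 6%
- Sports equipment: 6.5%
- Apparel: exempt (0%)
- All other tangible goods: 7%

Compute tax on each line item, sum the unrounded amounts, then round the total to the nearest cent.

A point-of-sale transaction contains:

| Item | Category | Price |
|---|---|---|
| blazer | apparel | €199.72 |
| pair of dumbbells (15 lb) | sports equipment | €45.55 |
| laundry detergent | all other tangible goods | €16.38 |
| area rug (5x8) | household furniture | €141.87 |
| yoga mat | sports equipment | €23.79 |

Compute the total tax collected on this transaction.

Blazer €199.72: apparel → 0% → €0.00
Pair of dumbbells (15 lb) €45.55: sports equipment → 6.5% → €2.96075
Laundry detergent €16.38: all other tangible goods → 7% → €1.1466
Area rug (5x8) €141.87: household furniture → 6% → €8.5122
Yoga mat €23.79: sports equipment → 6.5% → €1.54635
Unrounded tax sum = €14.1659 → €14.17

€14.17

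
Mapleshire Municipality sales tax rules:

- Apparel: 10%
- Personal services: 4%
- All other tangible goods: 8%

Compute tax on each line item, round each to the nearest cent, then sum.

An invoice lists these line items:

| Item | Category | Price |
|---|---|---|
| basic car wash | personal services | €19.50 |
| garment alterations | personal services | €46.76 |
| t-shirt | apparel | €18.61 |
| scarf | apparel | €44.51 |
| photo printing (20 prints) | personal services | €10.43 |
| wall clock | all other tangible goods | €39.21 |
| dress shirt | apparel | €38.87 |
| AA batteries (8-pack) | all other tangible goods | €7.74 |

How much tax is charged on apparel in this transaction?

T-shirt €18.61: apparel → 10% → €1.86
Scarf €44.51: apparel → 10% → €4.45
Dress shirt €38.87: apparel → 10% → €3.89
Tax on apparel = €1.86 + €4.45 + €3.89 = €10.20

€10.20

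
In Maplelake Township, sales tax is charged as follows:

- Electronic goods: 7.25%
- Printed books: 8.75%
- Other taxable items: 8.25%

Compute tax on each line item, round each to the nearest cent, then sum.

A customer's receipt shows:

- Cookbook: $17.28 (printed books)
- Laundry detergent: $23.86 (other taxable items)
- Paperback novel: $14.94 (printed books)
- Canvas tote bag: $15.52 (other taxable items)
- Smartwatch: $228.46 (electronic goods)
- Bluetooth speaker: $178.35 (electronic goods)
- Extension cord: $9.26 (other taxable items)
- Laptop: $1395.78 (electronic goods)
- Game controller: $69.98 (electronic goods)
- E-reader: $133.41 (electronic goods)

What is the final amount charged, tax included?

Cookbook $17.28: printed books → 8.75% → $1.51
Laundry detergent $23.86: other taxable items → 8.25% → $1.97
Paperback novel $14.94: printed books → 8.75% → $1.31
Canvas tote bag $15.52: other taxable items → 8.25% → $1.28
Smartwatch $228.46: electronic goods → 7.25% → $16.56
Bluetooth speaker $178.35: electronic goods → 7.25% → $12.93
Extension cord $9.26: other taxable items → 8.25% → $0.76
Laptop $1395.78: electronic goods → 7.25% → $101.19
Game controller $69.98: electronic goods → 7.25% → $5.07
E-reader $133.41: electronic goods → 7.25% → $9.67
Subtotal = $2086.84; tax = $152.25; total due = $2239.09

$2239.09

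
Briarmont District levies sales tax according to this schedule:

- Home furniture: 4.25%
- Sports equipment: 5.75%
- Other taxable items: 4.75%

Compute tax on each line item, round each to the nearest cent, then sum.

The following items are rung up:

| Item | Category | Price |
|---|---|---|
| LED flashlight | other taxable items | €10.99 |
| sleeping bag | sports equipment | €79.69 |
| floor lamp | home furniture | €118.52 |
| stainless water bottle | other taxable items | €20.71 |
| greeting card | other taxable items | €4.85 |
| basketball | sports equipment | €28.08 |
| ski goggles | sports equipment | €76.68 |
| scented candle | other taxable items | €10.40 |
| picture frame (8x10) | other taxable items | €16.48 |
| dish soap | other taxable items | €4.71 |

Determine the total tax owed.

€18.86

LED flashlight €10.99: other taxable items → 4.75% → €0.52
Sleeping bag €79.69: sports equipment → 5.75% → €4.58
Floor lamp €118.52: home furniture → 4.25% → €5.04
Stainless water bottle €20.71: other taxable items → 4.75% → €0.98
Greeting card €4.85: other taxable items → 4.75% → €0.23
Basketball €28.08: sports equipment → 5.75% → €1.61
Ski goggles €76.68: sports equipment → 5.75% → €4.41
Scented candle €10.40: other taxable items → 4.75% → €0.49
Picture frame (8x10) €16.48: other taxable items → 4.75% → €0.78
Dish soap €4.71: other taxable items → 4.75% → €0.22
Total tax = €0.52 + €4.58 + €5.04 + €0.98 + €0.23 + €1.61 + €4.41 + €0.49 + €0.78 + €0.22 = €18.86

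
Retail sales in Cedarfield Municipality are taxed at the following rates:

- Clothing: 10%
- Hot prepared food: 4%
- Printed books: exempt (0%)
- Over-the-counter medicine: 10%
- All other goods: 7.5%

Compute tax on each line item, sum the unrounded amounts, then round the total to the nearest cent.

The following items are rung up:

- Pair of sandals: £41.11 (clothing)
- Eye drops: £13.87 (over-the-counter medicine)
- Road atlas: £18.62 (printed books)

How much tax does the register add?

Pair of sandals £41.11: clothing → 10% → £4.111
Eye drops £13.87: over-the-counter medicine → 10% → £1.387
Road atlas £18.62: printed books → 0% → £0.00
Unrounded tax sum = £5.498 → £5.50

£5.50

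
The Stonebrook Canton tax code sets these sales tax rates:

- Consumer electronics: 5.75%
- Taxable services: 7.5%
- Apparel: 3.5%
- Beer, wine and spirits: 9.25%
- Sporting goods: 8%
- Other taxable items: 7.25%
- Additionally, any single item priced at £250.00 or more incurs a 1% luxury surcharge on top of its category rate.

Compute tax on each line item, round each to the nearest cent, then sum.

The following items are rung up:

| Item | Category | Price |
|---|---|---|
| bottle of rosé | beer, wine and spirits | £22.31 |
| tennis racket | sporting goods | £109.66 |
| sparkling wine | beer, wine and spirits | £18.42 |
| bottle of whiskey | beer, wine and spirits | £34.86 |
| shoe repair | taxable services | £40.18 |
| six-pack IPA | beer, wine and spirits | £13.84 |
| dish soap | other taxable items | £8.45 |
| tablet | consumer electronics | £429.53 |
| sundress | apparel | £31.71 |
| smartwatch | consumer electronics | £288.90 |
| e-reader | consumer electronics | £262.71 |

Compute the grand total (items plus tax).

Bottle of rosé £22.31: beer, wine and spirits → 9.25% → £2.06
Tennis racket £109.66: sporting goods → 8% → £8.77
Sparkling wine £18.42: beer, wine and spirits → 9.25% → £1.70
Bottle of whiskey £34.86: beer, wine and spirits → 9.25% → £3.22
Shoe repair £40.18: taxable services → 7.5% → £3.01
Six-pack IPA £13.84: beer, wine and spirits → 9.25% → £1.28
Dish soap £8.45: other taxable items → 7.25% → £0.61
Tablet £429.53: consumer electronics → 5.75% + 1% surcharge = 6.75% → £28.99
Sundress £31.71: apparel → 3.5% → £1.11
Smartwatch £288.90: consumer electronics → 5.75% + 1% surcharge = 6.75% → £19.50
E-reader £262.71: consumer electronics → 5.75% + 1% surcharge = 6.75% → £17.73
Subtotal = £1260.57; tax = £87.98; total due = £1348.55

£1348.55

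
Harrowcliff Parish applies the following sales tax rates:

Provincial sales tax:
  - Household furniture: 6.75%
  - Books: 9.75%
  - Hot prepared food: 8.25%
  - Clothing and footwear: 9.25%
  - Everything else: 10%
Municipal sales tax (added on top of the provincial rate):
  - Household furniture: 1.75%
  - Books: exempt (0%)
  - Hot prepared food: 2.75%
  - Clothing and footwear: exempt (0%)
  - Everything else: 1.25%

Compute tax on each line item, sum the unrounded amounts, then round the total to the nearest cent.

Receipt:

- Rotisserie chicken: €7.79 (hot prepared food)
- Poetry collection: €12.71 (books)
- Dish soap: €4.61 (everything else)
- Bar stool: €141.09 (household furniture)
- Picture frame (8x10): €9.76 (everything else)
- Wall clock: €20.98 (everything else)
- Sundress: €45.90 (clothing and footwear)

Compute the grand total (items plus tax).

Rotisserie chicken €7.79: hot prepared food → 8.25% + 2.75% municipal = 11% → €0.8569
Poetry collection €12.71: books → 9.75% + 0% municipal = 9.75% → €1.239225
Dish soap €4.61: everything else → 10% + 1.25% municipal = 11.25% → €0.518625
Bar stool €141.09: household furniture → 6.75% + 1.75% municipal = 8.5% → €11.99265
Picture frame (8x10) €9.76: everything else → 10% + 1.25% municipal = 11.25% → €1.098
Wall clock €20.98: everything else → 10% + 1.25% municipal = 11.25% → €2.36025
Sundress €45.90: clothing and footwear → 9.25% + 0% municipal = 9.25% → €4.24575
Subtotal = €242.84; unrounded tax = €22.3114 → €22.31; total due = €265.15

€265.15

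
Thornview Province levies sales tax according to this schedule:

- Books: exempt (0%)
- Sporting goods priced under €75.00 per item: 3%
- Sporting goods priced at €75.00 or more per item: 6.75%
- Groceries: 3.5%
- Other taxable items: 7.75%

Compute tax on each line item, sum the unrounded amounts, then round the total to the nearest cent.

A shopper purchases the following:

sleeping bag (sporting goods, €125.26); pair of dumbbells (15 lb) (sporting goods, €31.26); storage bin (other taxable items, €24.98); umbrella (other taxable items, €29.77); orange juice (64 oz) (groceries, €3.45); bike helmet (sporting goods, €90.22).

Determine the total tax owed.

Sleeping bag €125.26: sporting goods, €75.00 or more → 6.75% → €8.45505
Pair of dumbbells (15 lb) €31.26: sporting goods, under €75.00 → 3% → €0.9378
Storage bin €24.98: other taxable items → 7.75% → €1.93595
Umbrella €29.77: other taxable items → 7.75% → €2.307175
Orange juice (64 oz) €3.45: groceries → 3.5% → €0.12075
Bike helmet €90.22: sporting goods, €75.00 or more → 6.75% → €6.08985
Unrounded tax sum = €19.846575 → €19.85

€19.85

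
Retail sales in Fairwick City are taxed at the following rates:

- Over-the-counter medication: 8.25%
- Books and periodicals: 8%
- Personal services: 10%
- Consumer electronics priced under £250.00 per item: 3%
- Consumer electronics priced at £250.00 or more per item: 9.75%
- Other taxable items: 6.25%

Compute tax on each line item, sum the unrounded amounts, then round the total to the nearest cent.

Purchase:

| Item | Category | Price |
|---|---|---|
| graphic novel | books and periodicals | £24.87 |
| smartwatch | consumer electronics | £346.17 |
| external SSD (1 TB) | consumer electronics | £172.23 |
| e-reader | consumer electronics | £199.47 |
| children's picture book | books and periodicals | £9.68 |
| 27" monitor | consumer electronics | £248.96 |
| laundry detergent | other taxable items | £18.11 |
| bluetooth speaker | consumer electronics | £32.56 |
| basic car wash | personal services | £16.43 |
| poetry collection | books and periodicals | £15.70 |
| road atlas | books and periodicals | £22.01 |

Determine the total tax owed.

£61.90

Graphic novel £24.87: books and periodicals → 8% → £1.9896
Smartwatch £346.17: consumer electronics, £250.00 or more → 9.75% → £33.751575
External SSD (1 TB) £172.23: consumer electronics, under £250.00 → 3% → £5.1669
E-reader £199.47: consumer electronics, under £250.00 → 3% → £5.9841
Children's picture book £9.68: books and periodicals → 8% → £0.7744
27" monitor £248.96: consumer electronics, under £250.00 → 3% → £7.4688
Laundry detergent £18.11: other taxable items → 6.25% → £1.131875
Bluetooth speaker £32.56: consumer electronics, under £250.00 → 3% → £0.9768
Basic car wash £16.43: personal services → 10% → £1.643
Poetry collection £15.70: books and periodicals → 8% → £1.256
Road atlas £22.01: books and periodicals → 8% → £1.7608
Unrounded tax sum = £61.90385 → £61.90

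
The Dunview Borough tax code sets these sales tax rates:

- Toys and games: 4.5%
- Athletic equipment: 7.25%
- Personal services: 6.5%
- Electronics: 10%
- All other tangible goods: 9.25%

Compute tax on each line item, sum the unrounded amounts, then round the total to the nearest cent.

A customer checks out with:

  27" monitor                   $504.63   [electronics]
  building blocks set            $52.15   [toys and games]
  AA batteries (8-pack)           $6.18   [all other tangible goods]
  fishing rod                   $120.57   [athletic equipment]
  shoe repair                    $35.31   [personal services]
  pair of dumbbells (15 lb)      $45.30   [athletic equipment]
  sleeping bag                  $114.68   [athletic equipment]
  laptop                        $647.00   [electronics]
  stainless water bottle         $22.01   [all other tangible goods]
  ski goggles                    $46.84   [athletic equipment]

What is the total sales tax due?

$146.15

27" monitor $504.63: electronics → 10% → $50.463
Building blocks set $52.15: toys and games → 4.5% → $2.34675
AA batteries (8-pack) $6.18: all other tangible goods → 9.25% → $0.57165
Fishing rod $120.57: athletic equipment → 7.25% → $8.741325
Shoe repair $35.31: personal services → 6.5% → $2.29515
Pair of dumbbells (15 lb) $45.30: athletic equipment → 7.25% → $3.28425
Sleeping bag $114.68: athletic equipment → 7.25% → $8.3143
Laptop $647.00: electronics → 10% → $64.70
Stainless water bottle $22.01: all other tangible goods → 9.25% → $2.035925
Ski goggles $46.84: athletic equipment → 7.25% → $3.3959
Unrounded tax sum = $146.14825 → $146.15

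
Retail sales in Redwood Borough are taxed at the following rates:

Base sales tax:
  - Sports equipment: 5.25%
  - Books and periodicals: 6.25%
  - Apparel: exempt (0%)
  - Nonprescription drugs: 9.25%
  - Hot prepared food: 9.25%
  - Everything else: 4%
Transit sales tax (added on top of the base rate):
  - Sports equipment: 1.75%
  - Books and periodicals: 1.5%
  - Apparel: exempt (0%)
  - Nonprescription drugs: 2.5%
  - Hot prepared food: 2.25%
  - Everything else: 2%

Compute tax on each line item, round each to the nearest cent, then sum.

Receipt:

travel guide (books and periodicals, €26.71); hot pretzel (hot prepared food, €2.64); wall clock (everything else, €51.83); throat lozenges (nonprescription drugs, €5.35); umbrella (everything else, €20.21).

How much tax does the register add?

Travel guide €26.71: books and periodicals → 6.25% + 1.5% transit = 7.75% → €2.07
Hot pretzel €2.64: hot prepared food → 9.25% + 2.25% transit = 11.5% → €0.30
Wall clock €51.83: everything else → 4% + 2% transit = 6% → €3.11
Throat lozenges €5.35: nonprescription drugs → 9.25% + 2.5% transit = 11.75% → €0.63
Umbrella €20.21: everything else → 4% + 2% transit = 6% → €1.21
Total tax = €2.07 + €0.30 + €3.11 + €0.63 + €1.21 = €7.32

€7.32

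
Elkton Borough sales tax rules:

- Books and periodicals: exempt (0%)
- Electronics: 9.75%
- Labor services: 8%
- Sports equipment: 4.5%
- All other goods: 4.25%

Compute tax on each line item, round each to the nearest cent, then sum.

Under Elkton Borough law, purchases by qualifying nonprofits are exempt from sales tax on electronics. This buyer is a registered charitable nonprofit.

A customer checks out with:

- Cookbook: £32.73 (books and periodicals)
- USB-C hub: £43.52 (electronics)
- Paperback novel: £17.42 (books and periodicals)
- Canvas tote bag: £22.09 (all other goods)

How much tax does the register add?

Cookbook £32.73: books and periodicals → 0% → £0.00
USB-C hub £43.52: electronics, buyer-exempt → 0% → £0.00
Paperback novel £17.42: books and periodicals → 0% → £0.00
Canvas tote bag £22.09: all other goods → 4.25% → £0.94
Total tax = £0.94

£0.94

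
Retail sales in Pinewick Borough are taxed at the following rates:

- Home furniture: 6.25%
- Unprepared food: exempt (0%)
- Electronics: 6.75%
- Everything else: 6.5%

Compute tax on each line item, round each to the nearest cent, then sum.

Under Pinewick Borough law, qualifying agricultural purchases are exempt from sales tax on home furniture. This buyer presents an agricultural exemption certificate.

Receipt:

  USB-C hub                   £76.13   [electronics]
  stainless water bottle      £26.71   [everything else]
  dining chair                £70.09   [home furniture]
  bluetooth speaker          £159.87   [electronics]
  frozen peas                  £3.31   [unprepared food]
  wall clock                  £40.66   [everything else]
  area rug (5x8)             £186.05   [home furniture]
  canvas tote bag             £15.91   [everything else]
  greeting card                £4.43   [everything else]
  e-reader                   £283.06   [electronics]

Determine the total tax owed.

£40.74

USB-C hub £76.13: electronics → 6.75% → £5.14
Stainless water bottle £26.71: everything else → 6.5% → £1.74
Dining chair £70.09: home furniture, buyer-exempt → 0% → £0.00
Bluetooth speaker £159.87: electronics → 6.75% → £10.79
Frozen peas £3.31: unprepared food → 0% → £0.00
Wall clock £40.66: everything else → 6.5% → £2.64
Area rug (5x8) £186.05: home furniture, buyer-exempt → 0% → £0.00
Canvas tote bag £15.91: everything else → 6.5% → £1.03
Greeting card £4.43: everything else → 6.5% → £0.29
E-reader £283.06: electronics → 6.75% → £19.11
Total tax = £5.14 + £1.74 + £10.79 + £2.64 + £1.03 + £0.29 + £19.11 = £40.74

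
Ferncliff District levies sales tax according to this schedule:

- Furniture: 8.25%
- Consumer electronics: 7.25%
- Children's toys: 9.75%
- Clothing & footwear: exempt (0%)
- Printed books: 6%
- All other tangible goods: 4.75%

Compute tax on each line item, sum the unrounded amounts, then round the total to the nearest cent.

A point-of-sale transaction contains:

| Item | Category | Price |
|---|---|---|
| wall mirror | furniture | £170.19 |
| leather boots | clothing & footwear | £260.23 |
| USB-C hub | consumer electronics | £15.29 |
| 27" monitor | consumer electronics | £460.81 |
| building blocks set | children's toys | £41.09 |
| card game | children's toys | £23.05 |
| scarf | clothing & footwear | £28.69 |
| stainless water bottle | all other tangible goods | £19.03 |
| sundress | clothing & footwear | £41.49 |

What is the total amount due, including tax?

Wall mirror £170.19: furniture → 8.25% → £14.040675
Leather boots £260.23: clothing & footwear → 0% → £0.00
USB-C hub £15.29: consumer electronics → 7.25% → £1.108525
27" monitor £460.81: consumer electronics → 7.25% → £33.408725
Building blocks set £41.09: children's toys → 9.75% → £4.006275
Card game £23.05: children's toys → 9.75% → £2.247375
Scarf £28.69: clothing & footwear → 0% → £0.00
Stainless water bottle £19.03: all other tangible goods → 4.75% → £0.903925
Sundress £41.49: clothing & footwear → 0% → £0.00
Subtotal = £1059.87; unrounded tax = £55.7155 → £55.72; total due = £1115.59

£1115.59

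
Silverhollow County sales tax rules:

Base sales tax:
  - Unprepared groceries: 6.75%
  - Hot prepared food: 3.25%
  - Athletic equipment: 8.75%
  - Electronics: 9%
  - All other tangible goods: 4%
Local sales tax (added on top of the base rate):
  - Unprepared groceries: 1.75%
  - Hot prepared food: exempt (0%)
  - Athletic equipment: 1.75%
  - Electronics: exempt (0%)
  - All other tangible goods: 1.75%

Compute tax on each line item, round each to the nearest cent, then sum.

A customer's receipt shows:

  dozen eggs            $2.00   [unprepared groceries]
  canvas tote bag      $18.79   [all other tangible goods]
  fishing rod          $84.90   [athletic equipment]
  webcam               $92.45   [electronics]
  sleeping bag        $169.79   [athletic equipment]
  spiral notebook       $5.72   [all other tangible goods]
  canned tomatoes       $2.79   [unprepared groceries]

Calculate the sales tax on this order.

Dozen eggs $2.00: unprepared groceries → 6.75% + 1.75% local = 8.5% → $0.17
Canvas tote bag $18.79: all other tangible goods → 4% + 1.75% local = 5.75% → $1.08
Fishing rod $84.90: athletic equipment → 8.75% + 1.75% local = 10.5% → $8.91
Webcam $92.45: electronics → 9% + 0% local = 9% → $8.32
Sleeping bag $169.79: athletic equipment → 8.75% + 1.75% local = 10.5% → $17.83
Spiral notebook $5.72: all other tangible goods → 4% + 1.75% local = 5.75% → $0.33
Canned tomatoes $2.79: unprepared groceries → 6.75% + 1.75% local = 8.5% → $0.24
Total tax = $0.17 + $1.08 + $8.91 + $8.32 + $17.83 + $0.33 + $0.24 = $36.88

$36.88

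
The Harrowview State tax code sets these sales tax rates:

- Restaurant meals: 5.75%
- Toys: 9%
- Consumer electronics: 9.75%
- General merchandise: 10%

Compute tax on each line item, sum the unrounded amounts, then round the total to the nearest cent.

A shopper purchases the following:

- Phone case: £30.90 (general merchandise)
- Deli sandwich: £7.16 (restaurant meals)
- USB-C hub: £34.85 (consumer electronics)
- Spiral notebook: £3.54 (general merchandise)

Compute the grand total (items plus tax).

Phone case £30.90: general merchandise → 10% → £3.09
Deli sandwich £7.16: restaurant meals → 5.75% → £0.4117
USB-C hub £34.85: consumer electronics → 9.75% → £3.397875
Spiral notebook £3.54: general merchandise → 10% → £0.354
Subtotal = £76.45; unrounded tax = £7.253575 → £7.25; total due = £83.70

£83.70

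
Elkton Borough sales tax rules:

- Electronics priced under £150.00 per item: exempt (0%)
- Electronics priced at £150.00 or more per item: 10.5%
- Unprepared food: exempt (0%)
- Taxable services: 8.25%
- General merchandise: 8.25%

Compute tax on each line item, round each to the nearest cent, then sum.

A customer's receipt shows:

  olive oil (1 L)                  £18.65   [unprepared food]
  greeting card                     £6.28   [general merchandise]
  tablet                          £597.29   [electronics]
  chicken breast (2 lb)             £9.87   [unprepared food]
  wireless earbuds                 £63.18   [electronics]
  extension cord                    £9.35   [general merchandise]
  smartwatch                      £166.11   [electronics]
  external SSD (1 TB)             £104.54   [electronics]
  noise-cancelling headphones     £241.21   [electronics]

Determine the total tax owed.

£106.78

Olive oil (1 L) £18.65: unprepared food → 0% → £0.00
Greeting card £6.28: general merchandise → 8.25% → £0.52
Tablet £597.29: electronics, £150.00 or more → 10.5% → £62.72
Chicken breast (2 lb) £9.87: unprepared food → 0% → £0.00
Wireless earbuds £63.18: electronics, under £150.00 → 0% → £0.00
Extension cord £9.35: general merchandise → 8.25% → £0.77
Smartwatch £166.11: electronics, £150.00 or more → 10.5% → £17.44
External SSD (1 TB) £104.54: electronics, under £150.00 → 0% → £0.00
Noise-cancelling headphones £241.21: electronics, £150.00 or more → 10.5% → £25.33
Total tax = £0.52 + £62.72 + £0.77 + £17.44 + £25.33 = £106.78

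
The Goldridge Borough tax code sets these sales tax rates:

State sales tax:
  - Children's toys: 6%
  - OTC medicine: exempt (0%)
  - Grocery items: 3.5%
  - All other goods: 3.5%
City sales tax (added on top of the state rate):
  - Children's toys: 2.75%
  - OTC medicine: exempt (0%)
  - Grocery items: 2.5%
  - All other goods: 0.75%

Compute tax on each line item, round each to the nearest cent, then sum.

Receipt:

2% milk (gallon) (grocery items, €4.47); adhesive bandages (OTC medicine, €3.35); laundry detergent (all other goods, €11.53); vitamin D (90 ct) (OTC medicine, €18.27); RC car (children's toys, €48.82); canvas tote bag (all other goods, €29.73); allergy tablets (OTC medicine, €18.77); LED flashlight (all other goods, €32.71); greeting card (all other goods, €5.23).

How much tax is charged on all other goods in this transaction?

€3.36

Laundry detergent €11.53: all other goods → 3.5% + 0.75% city = 4.25% → €0.49
Canvas tote bag €29.73: all other goods → 3.5% + 0.75% city = 4.25% → €1.26
LED flashlight €32.71: all other goods → 3.5% + 0.75% city = 4.25% → €1.39
Greeting card €5.23: all other goods → 3.5% + 0.75% city = 4.25% → €0.22
Tax on all other goods = €0.49 + €1.26 + €1.39 + €0.22 = €3.36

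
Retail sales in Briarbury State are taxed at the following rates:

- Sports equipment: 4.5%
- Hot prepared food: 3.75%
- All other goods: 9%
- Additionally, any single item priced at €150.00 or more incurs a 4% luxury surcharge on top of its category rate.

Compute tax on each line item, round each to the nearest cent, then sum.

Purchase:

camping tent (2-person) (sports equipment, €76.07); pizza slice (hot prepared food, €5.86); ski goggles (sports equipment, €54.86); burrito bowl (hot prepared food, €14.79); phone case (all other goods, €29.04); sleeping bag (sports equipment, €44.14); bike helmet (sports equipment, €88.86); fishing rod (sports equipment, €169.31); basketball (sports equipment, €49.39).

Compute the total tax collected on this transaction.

Camping tent (2-person) €76.07: sports equipment → 4.5% → €3.42
Pizza slice €5.86: hot prepared food → 3.75% → €0.22
Ski goggles €54.86: sports equipment → 4.5% → €2.47
Burrito bowl €14.79: hot prepared food → 3.75% → €0.55
Phone case €29.04: all other goods → 9% → €2.61
Sleeping bag €44.14: sports equipment → 4.5% → €1.99
Bike helmet €88.86: sports equipment → 4.5% → €4.00
Fishing rod €169.31: sports equipment → 4.5% + 4% surcharge = 8.5% → €14.39
Basketball €49.39: sports equipment → 4.5% → €2.22
Total tax = €3.42 + €0.22 + €2.47 + €0.55 + €2.61 + €1.99 + €4.00 + €14.39 + €2.22 = €31.87

€31.87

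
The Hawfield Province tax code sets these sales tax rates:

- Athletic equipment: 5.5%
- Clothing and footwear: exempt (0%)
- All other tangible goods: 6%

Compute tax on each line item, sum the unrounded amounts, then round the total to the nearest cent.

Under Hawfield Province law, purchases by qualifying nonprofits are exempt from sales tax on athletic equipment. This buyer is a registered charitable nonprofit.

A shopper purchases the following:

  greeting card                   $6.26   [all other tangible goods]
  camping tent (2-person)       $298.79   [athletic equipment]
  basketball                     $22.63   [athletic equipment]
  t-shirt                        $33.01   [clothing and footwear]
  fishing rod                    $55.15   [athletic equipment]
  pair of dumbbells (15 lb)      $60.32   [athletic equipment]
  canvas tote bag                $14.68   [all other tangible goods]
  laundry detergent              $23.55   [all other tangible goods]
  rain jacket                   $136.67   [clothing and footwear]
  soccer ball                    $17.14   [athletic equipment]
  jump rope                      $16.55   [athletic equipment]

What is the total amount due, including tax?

Greeting card $6.26: all other tangible goods → 6% → $0.3756
Camping tent (2-person) $298.79: athletic equipment, buyer-exempt → 0% → $0.00
Basketball $22.63: athletic equipment, buyer-exempt → 0% → $0.00
T-shirt $33.01: clothing and footwear → 0% → $0.00
Fishing rod $55.15: athletic equipment, buyer-exempt → 0% → $0.00
Pair of dumbbells (15 lb) $60.32: athletic equipment, buyer-exempt → 0% → $0.00
Canvas tote bag $14.68: all other tangible goods → 6% → $0.8808
Laundry detergent $23.55: all other tangible goods → 6% → $1.413
Rain jacket $136.67: clothing and footwear → 0% → $0.00
Soccer ball $17.14: athletic equipment, buyer-exempt → 0% → $0.00
Jump rope $16.55: athletic equipment, buyer-exempt → 0% → $0.00
Subtotal = $684.75; unrounded tax = $2.6694 → $2.67; total due = $687.42

$687.42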